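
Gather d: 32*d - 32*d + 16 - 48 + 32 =0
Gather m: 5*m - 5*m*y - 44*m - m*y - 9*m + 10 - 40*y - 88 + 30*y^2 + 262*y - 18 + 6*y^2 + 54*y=m*(-6*y - 48) + 36*y^2 + 276*y - 96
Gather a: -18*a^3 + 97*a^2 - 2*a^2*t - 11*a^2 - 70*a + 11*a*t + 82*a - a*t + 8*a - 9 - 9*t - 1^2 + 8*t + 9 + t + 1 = -18*a^3 + a^2*(86 - 2*t) + a*(10*t + 20)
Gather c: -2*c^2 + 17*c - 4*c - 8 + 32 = -2*c^2 + 13*c + 24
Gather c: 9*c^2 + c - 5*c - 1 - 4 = 9*c^2 - 4*c - 5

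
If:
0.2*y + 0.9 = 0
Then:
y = -4.50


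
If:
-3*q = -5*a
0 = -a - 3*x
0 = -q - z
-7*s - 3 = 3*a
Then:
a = -3*z/5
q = -z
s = 9*z/35 - 3/7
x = z/5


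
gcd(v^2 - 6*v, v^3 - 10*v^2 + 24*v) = v^2 - 6*v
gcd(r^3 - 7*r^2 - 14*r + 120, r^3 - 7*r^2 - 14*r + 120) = r^3 - 7*r^2 - 14*r + 120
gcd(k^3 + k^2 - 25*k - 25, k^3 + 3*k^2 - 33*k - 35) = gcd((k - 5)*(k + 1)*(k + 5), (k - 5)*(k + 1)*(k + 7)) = k^2 - 4*k - 5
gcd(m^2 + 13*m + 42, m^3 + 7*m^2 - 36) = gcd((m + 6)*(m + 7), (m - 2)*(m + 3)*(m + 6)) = m + 6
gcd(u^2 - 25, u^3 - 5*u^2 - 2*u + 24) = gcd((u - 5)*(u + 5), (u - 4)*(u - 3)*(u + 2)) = 1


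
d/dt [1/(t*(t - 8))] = 2*(4 - t)/(t^2*(t^2 - 16*t + 64))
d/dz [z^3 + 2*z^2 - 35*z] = 3*z^2 + 4*z - 35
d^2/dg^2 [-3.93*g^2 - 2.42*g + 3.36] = -7.86000000000000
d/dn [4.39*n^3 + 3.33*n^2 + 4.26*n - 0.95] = 13.17*n^2 + 6.66*n + 4.26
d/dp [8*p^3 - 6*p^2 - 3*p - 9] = 24*p^2 - 12*p - 3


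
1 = 1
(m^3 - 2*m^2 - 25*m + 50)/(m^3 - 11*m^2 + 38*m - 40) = (m + 5)/(m - 4)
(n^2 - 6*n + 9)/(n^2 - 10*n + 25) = (n^2 - 6*n + 9)/(n^2 - 10*n + 25)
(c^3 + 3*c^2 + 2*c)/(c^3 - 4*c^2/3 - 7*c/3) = 3*(c + 2)/(3*c - 7)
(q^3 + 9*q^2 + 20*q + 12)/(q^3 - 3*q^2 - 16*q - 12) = (q + 6)/(q - 6)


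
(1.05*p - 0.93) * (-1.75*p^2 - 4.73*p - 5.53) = -1.8375*p^3 - 3.339*p^2 - 1.4076*p + 5.1429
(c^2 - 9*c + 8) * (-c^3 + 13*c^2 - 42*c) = -c^5 + 22*c^4 - 167*c^3 + 482*c^2 - 336*c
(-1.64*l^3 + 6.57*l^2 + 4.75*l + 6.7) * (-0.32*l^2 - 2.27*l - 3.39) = 0.5248*l^5 + 1.6204*l^4 - 10.8743*l^3 - 35.1988*l^2 - 31.3115*l - 22.713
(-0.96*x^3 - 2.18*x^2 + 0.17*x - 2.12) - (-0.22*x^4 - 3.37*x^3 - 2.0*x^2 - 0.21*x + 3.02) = 0.22*x^4 + 2.41*x^3 - 0.18*x^2 + 0.38*x - 5.14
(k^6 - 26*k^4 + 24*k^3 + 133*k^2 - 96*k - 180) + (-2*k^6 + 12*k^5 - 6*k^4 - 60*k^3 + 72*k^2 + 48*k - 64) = -k^6 + 12*k^5 - 32*k^4 - 36*k^3 + 205*k^2 - 48*k - 244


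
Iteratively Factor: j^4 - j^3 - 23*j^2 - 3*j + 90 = (j + 3)*(j^3 - 4*j^2 - 11*j + 30) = (j - 5)*(j + 3)*(j^2 + j - 6) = (j - 5)*(j + 3)^2*(j - 2)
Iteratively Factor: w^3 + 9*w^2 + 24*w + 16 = (w + 1)*(w^2 + 8*w + 16) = (w + 1)*(w + 4)*(w + 4)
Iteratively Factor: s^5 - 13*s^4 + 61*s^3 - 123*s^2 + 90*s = (s)*(s^4 - 13*s^3 + 61*s^2 - 123*s + 90) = s*(s - 5)*(s^3 - 8*s^2 + 21*s - 18) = s*(s - 5)*(s - 3)*(s^2 - 5*s + 6) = s*(s - 5)*(s - 3)*(s - 2)*(s - 3)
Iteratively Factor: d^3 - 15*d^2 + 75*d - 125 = (d - 5)*(d^2 - 10*d + 25) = (d - 5)^2*(d - 5)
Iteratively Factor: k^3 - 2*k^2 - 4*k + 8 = (k - 2)*(k^2 - 4) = (k - 2)*(k + 2)*(k - 2)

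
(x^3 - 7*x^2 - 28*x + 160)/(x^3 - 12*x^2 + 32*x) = (x + 5)/x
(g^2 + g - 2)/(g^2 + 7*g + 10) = (g - 1)/(g + 5)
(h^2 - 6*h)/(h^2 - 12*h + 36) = h/(h - 6)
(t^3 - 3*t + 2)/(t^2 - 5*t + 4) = (t^2 + t - 2)/(t - 4)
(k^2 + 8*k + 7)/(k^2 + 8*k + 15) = (k^2 + 8*k + 7)/(k^2 + 8*k + 15)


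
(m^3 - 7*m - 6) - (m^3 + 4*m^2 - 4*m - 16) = -4*m^2 - 3*m + 10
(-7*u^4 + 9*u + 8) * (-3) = 21*u^4 - 27*u - 24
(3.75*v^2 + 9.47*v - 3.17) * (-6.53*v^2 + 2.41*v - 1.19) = -24.4875*v^4 - 52.8016*v^3 + 39.0603*v^2 - 18.909*v + 3.7723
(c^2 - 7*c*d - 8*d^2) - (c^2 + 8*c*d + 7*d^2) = -15*c*d - 15*d^2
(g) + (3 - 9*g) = 3 - 8*g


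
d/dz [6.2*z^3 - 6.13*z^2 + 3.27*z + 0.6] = 18.6*z^2 - 12.26*z + 3.27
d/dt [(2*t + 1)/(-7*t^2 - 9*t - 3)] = (14*t^2 + 14*t + 3)/(49*t^4 + 126*t^3 + 123*t^2 + 54*t + 9)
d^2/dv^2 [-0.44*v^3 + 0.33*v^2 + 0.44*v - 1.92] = 0.66 - 2.64*v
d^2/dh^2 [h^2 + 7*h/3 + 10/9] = 2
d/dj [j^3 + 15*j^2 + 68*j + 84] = 3*j^2 + 30*j + 68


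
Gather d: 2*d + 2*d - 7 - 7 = 4*d - 14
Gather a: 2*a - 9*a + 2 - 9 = -7*a - 7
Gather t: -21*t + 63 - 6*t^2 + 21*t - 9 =54 - 6*t^2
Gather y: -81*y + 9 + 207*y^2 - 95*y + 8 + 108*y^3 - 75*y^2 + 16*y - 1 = 108*y^3 + 132*y^2 - 160*y + 16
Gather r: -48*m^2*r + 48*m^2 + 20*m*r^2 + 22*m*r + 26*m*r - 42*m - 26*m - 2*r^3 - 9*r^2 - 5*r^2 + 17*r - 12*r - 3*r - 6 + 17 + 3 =48*m^2 - 68*m - 2*r^3 + r^2*(20*m - 14) + r*(-48*m^2 + 48*m + 2) + 14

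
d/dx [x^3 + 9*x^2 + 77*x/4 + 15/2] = 3*x^2 + 18*x + 77/4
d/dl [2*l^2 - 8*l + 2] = 4*l - 8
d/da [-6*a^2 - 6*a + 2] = -12*a - 6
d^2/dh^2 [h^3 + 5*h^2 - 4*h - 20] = 6*h + 10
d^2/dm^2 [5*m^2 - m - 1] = 10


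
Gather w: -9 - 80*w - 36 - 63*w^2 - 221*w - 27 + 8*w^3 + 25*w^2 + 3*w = 8*w^3 - 38*w^2 - 298*w - 72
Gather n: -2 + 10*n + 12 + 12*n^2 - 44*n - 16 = 12*n^2 - 34*n - 6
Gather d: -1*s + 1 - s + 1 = 2 - 2*s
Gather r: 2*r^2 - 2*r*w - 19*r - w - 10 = 2*r^2 + r*(-2*w - 19) - w - 10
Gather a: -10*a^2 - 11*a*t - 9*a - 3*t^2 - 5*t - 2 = -10*a^2 + a*(-11*t - 9) - 3*t^2 - 5*t - 2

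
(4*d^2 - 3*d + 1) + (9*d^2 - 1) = 13*d^2 - 3*d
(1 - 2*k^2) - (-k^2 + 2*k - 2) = -k^2 - 2*k + 3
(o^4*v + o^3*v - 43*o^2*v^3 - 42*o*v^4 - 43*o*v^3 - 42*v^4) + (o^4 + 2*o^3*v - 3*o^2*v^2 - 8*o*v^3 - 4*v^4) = o^4*v + o^4 + 3*o^3*v - 43*o^2*v^3 - 3*o^2*v^2 - 42*o*v^4 - 51*o*v^3 - 46*v^4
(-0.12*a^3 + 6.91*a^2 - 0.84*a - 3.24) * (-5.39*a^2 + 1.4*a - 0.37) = 0.6468*a^5 - 37.4129*a^4 + 14.246*a^3 + 13.7309*a^2 - 4.2252*a + 1.1988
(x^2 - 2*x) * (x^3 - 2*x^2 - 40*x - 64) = x^5 - 4*x^4 - 36*x^3 + 16*x^2 + 128*x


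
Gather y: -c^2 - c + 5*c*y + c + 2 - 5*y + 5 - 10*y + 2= -c^2 + y*(5*c - 15) + 9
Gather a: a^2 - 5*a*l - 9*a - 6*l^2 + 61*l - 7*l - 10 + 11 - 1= a^2 + a*(-5*l - 9) - 6*l^2 + 54*l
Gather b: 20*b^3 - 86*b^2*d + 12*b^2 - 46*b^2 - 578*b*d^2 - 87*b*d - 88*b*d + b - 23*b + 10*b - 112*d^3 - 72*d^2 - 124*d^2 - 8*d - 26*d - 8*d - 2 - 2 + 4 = 20*b^3 + b^2*(-86*d - 34) + b*(-578*d^2 - 175*d - 12) - 112*d^3 - 196*d^2 - 42*d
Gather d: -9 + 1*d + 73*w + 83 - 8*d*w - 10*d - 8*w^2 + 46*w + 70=d*(-8*w - 9) - 8*w^2 + 119*w + 144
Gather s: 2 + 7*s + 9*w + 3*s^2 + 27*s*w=3*s^2 + s*(27*w + 7) + 9*w + 2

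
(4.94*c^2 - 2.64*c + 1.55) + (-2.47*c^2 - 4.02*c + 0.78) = 2.47*c^2 - 6.66*c + 2.33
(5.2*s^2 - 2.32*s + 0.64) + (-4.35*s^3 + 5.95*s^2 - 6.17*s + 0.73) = -4.35*s^3 + 11.15*s^2 - 8.49*s + 1.37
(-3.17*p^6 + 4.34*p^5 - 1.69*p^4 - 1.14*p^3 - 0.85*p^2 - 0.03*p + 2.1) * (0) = 0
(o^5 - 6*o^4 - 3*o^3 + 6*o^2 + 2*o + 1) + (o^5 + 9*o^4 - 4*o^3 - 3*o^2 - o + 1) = 2*o^5 + 3*o^4 - 7*o^3 + 3*o^2 + o + 2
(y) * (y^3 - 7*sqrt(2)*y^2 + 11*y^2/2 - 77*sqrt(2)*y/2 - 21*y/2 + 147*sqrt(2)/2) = y^4 - 7*sqrt(2)*y^3 + 11*y^3/2 - 77*sqrt(2)*y^2/2 - 21*y^2/2 + 147*sqrt(2)*y/2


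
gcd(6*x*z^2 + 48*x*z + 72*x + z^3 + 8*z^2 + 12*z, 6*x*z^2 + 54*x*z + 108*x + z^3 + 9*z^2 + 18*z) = 6*x*z + 36*x + z^2 + 6*z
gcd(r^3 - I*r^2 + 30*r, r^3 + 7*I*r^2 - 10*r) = r^2 + 5*I*r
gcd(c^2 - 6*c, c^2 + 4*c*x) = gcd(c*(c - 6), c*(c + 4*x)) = c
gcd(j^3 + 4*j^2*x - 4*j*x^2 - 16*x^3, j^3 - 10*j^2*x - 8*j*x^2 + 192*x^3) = j + 4*x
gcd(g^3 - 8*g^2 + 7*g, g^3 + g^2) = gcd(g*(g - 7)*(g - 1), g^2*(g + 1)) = g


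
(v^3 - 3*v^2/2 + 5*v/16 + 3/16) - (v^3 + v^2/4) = -7*v^2/4 + 5*v/16 + 3/16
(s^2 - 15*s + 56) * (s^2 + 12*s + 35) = s^4 - 3*s^3 - 89*s^2 + 147*s + 1960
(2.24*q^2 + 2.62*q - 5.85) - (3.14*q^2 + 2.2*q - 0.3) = -0.9*q^2 + 0.42*q - 5.55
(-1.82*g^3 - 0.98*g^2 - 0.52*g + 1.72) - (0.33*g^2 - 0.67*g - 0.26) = -1.82*g^3 - 1.31*g^2 + 0.15*g + 1.98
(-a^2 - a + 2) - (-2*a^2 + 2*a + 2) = a^2 - 3*a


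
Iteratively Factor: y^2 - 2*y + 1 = (y - 1)*(y - 1)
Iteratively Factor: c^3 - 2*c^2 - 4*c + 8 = (c - 2)*(c^2 - 4) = (c - 2)^2*(c + 2)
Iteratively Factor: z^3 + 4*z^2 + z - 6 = (z - 1)*(z^2 + 5*z + 6) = (z - 1)*(z + 2)*(z + 3)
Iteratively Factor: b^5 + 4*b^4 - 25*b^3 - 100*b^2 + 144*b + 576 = (b + 4)*(b^4 - 25*b^2 + 144) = (b + 3)*(b + 4)*(b^3 - 3*b^2 - 16*b + 48) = (b + 3)*(b + 4)^2*(b^2 - 7*b + 12) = (b - 4)*(b + 3)*(b + 4)^2*(b - 3)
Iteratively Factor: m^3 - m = (m + 1)*(m^2 - m) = (m - 1)*(m + 1)*(m)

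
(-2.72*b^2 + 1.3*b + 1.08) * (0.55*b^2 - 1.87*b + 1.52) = -1.496*b^4 + 5.8014*b^3 - 5.9714*b^2 - 0.0435999999999999*b + 1.6416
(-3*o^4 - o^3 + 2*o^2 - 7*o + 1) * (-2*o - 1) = 6*o^5 + 5*o^4 - 3*o^3 + 12*o^2 + 5*o - 1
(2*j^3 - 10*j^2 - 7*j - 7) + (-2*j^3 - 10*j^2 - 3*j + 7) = -20*j^2 - 10*j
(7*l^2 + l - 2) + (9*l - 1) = 7*l^2 + 10*l - 3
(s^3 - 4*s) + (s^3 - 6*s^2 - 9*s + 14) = 2*s^3 - 6*s^2 - 13*s + 14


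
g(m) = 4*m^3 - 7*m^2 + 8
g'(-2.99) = 149.14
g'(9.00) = 846.00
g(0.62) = 6.26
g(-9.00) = -3475.00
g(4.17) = 176.32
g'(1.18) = 0.19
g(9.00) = 2357.00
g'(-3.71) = 217.11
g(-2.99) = -161.50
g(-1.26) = -11.11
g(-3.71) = -292.61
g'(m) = 12*m^2 - 14*m = 2*m*(6*m - 7)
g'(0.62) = -4.07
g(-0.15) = 7.83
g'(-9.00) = 1098.00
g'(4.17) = 150.29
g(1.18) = 4.83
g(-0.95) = -1.75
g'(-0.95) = 24.13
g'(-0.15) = 2.37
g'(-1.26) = 36.69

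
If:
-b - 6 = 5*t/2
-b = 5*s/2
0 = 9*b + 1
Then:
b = -1/9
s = 2/45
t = -106/45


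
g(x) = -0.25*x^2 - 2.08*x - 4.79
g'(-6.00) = 0.92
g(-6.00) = -1.31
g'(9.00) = -6.58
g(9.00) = -43.76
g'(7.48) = -5.82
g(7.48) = -34.34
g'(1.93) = -3.04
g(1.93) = -9.74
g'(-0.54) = -1.81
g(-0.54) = -3.74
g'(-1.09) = -1.54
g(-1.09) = -2.82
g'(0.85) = -2.50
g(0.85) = -6.74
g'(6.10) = -5.13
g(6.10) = -26.78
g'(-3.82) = -0.17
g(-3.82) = -0.49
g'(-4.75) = 0.30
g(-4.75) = -0.55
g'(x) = -0.5*x - 2.08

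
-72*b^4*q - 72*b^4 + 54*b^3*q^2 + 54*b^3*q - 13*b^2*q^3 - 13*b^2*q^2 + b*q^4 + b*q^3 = (-6*b + q)*(-4*b + q)*(-3*b + q)*(b*q + b)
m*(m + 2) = m^2 + 2*m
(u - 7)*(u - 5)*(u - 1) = u^3 - 13*u^2 + 47*u - 35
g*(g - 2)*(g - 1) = g^3 - 3*g^2 + 2*g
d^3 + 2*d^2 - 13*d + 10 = (d - 2)*(d - 1)*(d + 5)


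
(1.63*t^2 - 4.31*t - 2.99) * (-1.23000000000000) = -2.0049*t^2 + 5.3013*t + 3.6777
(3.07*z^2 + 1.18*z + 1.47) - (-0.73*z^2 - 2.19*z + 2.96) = 3.8*z^2 + 3.37*z - 1.49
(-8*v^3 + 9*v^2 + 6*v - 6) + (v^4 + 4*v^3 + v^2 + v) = v^4 - 4*v^3 + 10*v^2 + 7*v - 6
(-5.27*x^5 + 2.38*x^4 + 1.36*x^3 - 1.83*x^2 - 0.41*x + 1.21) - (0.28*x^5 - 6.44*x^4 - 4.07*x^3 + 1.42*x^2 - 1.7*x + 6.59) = -5.55*x^5 + 8.82*x^4 + 5.43*x^3 - 3.25*x^2 + 1.29*x - 5.38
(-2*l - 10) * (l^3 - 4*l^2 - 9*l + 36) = -2*l^4 - 2*l^3 + 58*l^2 + 18*l - 360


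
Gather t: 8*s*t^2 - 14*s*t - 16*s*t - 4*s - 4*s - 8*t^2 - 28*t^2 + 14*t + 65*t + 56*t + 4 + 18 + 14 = -8*s + t^2*(8*s - 36) + t*(135 - 30*s) + 36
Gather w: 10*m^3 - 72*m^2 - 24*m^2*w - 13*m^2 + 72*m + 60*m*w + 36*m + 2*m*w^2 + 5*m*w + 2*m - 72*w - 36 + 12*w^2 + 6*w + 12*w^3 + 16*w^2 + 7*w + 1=10*m^3 - 85*m^2 + 110*m + 12*w^3 + w^2*(2*m + 28) + w*(-24*m^2 + 65*m - 59) - 35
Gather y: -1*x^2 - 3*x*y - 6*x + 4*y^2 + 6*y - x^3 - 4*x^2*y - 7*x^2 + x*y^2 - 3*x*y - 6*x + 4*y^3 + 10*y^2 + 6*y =-x^3 - 8*x^2 - 12*x + 4*y^3 + y^2*(x + 14) + y*(-4*x^2 - 6*x + 12)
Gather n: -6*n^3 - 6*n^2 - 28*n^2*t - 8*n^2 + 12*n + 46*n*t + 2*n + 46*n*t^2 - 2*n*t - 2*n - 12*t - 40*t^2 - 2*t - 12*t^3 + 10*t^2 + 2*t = -6*n^3 + n^2*(-28*t - 14) + n*(46*t^2 + 44*t + 12) - 12*t^3 - 30*t^2 - 12*t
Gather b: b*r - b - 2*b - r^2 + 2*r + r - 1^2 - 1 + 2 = b*(r - 3) - r^2 + 3*r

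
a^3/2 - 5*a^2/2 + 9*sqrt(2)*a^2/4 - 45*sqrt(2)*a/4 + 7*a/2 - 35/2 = (a/2 + sqrt(2)/2)*(a - 5)*(a + 7*sqrt(2)/2)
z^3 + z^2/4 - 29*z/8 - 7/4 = (z - 2)*(z + 1/2)*(z + 7/4)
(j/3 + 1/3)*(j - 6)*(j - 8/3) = j^3/3 - 23*j^2/9 + 22*j/9 + 16/3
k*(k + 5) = k^2 + 5*k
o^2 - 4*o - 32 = (o - 8)*(o + 4)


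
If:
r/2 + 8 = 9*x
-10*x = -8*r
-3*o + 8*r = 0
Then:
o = 640/201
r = 80/67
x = 64/67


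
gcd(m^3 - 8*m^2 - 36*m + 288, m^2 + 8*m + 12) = m + 6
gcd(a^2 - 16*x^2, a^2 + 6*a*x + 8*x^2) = a + 4*x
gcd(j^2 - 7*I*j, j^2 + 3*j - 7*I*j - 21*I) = j - 7*I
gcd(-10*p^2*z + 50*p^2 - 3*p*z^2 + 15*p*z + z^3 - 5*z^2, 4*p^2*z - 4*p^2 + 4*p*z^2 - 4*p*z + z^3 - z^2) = 2*p + z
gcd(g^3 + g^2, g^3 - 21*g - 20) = g + 1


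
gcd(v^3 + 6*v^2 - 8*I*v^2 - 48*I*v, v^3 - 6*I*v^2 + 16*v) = v^2 - 8*I*v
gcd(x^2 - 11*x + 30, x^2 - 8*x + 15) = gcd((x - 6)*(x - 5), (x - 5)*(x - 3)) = x - 5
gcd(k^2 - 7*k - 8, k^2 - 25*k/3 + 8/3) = k - 8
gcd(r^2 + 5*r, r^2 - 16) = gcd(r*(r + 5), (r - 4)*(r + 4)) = 1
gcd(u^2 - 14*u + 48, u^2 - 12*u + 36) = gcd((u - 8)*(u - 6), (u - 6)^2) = u - 6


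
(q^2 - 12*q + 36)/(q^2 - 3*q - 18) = (q - 6)/(q + 3)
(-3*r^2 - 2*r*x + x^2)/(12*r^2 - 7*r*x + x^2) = (r + x)/(-4*r + x)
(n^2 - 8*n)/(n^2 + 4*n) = (n - 8)/(n + 4)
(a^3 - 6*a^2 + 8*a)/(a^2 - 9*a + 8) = a*(a^2 - 6*a + 8)/(a^2 - 9*a + 8)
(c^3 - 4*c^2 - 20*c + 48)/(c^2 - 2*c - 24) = c - 2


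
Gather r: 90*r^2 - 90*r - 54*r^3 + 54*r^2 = -54*r^3 + 144*r^2 - 90*r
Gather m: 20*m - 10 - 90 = 20*m - 100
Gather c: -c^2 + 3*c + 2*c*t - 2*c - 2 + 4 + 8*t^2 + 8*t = -c^2 + c*(2*t + 1) + 8*t^2 + 8*t + 2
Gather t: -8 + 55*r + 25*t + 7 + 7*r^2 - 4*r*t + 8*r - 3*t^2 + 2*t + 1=7*r^2 + 63*r - 3*t^2 + t*(27 - 4*r)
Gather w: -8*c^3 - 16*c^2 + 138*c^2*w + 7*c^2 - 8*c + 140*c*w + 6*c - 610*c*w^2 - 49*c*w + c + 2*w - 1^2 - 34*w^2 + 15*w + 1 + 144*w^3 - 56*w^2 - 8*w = -8*c^3 - 9*c^2 - c + 144*w^3 + w^2*(-610*c - 90) + w*(138*c^2 + 91*c + 9)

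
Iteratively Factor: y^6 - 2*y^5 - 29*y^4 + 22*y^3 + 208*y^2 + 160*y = (y + 1)*(y^5 - 3*y^4 - 26*y^3 + 48*y^2 + 160*y) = (y - 5)*(y + 1)*(y^4 + 2*y^3 - 16*y^2 - 32*y) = (y - 5)*(y - 4)*(y + 1)*(y^3 + 6*y^2 + 8*y) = (y - 5)*(y - 4)*(y + 1)*(y + 4)*(y^2 + 2*y) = y*(y - 5)*(y - 4)*(y + 1)*(y + 4)*(y + 2)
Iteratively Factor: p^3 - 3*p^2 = (p)*(p^2 - 3*p) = p*(p - 3)*(p)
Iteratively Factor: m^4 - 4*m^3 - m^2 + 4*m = (m)*(m^3 - 4*m^2 - m + 4) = m*(m - 1)*(m^2 - 3*m - 4) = m*(m - 4)*(m - 1)*(m + 1)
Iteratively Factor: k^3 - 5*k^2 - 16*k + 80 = (k - 4)*(k^2 - k - 20) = (k - 4)*(k + 4)*(k - 5)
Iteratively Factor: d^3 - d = (d + 1)*(d^2 - d) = (d - 1)*(d + 1)*(d)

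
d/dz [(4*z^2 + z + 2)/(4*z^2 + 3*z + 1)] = (8*z^2 - 8*z - 5)/(16*z^4 + 24*z^3 + 17*z^2 + 6*z + 1)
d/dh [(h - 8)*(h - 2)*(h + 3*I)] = 3*h^2 + h*(-20 + 6*I) + 16 - 30*I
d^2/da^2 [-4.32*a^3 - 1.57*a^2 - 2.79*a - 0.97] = -25.92*a - 3.14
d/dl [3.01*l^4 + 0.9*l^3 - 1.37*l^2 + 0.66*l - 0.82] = 12.04*l^3 + 2.7*l^2 - 2.74*l + 0.66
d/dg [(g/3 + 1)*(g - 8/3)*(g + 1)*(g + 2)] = 4*g^3/3 + 10*g^2/3 - 10*g/3 - 70/9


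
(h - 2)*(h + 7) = h^2 + 5*h - 14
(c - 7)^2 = c^2 - 14*c + 49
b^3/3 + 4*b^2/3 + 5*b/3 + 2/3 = (b/3 + 1/3)*(b + 1)*(b + 2)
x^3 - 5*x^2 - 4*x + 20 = (x - 5)*(x - 2)*(x + 2)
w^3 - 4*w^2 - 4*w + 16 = (w - 4)*(w - 2)*(w + 2)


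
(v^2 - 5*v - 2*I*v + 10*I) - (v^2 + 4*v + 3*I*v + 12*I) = -9*v - 5*I*v - 2*I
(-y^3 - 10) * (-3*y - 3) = 3*y^4 + 3*y^3 + 30*y + 30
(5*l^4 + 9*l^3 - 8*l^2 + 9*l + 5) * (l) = 5*l^5 + 9*l^4 - 8*l^3 + 9*l^2 + 5*l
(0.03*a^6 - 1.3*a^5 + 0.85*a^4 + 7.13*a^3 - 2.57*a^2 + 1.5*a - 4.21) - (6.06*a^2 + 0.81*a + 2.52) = 0.03*a^6 - 1.3*a^5 + 0.85*a^4 + 7.13*a^3 - 8.63*a^2 + 0.69*a - 6.73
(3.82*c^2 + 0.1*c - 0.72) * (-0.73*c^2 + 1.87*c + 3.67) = -2.7886*c^4 + 7.0704*c^3 + 14.732*c^2 - 0.9794*c - 2.6424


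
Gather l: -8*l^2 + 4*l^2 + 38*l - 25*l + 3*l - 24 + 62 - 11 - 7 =-4*l^2 + 16*l + 20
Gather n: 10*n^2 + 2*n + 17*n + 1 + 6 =10*n^2 + 19*n + 7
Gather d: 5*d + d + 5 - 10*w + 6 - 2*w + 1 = 6*d - 12*w + 12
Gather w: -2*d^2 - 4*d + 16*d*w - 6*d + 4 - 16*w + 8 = -2*d^2 - 10*d + w*(16*d - 16) + 12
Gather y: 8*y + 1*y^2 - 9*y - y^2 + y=0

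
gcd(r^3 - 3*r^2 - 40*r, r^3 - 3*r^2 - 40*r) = r^3 - 3*r^2 - 40*r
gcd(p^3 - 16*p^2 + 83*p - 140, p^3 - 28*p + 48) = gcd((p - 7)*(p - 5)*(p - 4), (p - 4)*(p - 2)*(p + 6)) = p - 4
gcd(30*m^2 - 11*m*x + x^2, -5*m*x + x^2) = -5*m + x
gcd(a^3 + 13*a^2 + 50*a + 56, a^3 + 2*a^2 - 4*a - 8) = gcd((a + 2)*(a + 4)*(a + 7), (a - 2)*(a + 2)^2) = a + 2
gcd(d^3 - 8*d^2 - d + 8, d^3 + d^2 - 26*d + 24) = d - 1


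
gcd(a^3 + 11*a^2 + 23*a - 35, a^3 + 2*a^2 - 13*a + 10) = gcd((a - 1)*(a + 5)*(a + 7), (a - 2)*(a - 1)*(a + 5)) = a^2 + 4*a - 5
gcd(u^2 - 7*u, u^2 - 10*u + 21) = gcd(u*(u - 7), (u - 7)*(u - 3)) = u - 7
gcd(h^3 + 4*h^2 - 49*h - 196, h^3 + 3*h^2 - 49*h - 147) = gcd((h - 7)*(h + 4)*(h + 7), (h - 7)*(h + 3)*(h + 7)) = h^2 - 49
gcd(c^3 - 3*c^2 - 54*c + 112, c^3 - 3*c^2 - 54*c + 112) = c^3 - 3*c^2 - 54*c + 112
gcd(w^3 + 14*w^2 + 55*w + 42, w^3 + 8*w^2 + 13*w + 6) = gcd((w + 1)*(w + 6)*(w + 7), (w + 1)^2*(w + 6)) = w^2 + 7*w + 6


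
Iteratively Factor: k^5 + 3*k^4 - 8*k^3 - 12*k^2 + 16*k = (k)*(k^4 + 3*k^3 - 8*k^2 - 12*k + 16) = k*(k - 1)*(k^3 + 4*k^2 - 4*k - 16) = k*(k - 2)*(k - 1)*(k^2 + 6*k + 8) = k*(k - 2)*(k - 1)*(k + 2)*(k + 4)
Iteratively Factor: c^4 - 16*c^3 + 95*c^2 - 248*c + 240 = (c - 4)*(c^3 - 12*c^2 + 47*c - 60) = (c - 5)*(c - 4)*(c^2 - 7*c + 12) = (c - 5)*(c - 4)*(c - 3)*(c - 4)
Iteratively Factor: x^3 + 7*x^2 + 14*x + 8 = (x + 4)*(x^2 + 3*x + 2) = (x + 2)*(x + 4)*(x + 1)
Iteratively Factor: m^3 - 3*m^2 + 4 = (m + 1)*(m^2 - 4*m + 4) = (m - 2)*(m + 1)*(m - 2)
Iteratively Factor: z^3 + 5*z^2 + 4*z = (z + 1)*(z^2 + 4*z) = (z + 1)*(z + 4)*(z)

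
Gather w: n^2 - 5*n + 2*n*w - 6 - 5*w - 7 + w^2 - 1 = n^2 - 5*n + w^2 + w*(2*n - 5) - 14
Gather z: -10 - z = -z - 10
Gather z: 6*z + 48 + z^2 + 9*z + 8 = z^2 + 15*z + 56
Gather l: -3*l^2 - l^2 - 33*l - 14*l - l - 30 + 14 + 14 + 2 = -4*l^2 - 48*l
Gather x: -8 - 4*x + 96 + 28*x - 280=24*x - 192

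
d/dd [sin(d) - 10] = cos(d)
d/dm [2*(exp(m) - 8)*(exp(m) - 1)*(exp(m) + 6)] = (6*exp(2*m) - 12*exp(m) - 92)*exp(m)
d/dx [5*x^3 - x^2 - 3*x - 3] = 15*x^2 - 2*x - 3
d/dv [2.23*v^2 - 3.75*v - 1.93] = 4.46*v - 3.75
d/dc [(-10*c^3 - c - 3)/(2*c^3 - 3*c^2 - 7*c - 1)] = (30*c^4 + 144*c^3 + 45*c^2 - 18*c - 20)/(4*c^6 - 12*c^5 - 19*c^4 + 38*c^3 + 55*c^2 + 14*c + 1)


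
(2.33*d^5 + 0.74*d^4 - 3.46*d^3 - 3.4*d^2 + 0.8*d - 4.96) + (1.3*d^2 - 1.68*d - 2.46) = 2.33*d^5 + 0.74*d^4 - 3.46*d^3 - 2.1*d^2 - 0.88*d - 7.42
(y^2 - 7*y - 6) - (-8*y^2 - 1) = 9*y^2 - 7*y - 5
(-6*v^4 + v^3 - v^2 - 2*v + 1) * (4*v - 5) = -24*v^5 + 34*v^4 - 9*v^3 - 3*v^2 + 14*v - 5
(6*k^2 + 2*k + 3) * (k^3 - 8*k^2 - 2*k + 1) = 6*k^5 - 46*k^4 - 25*k^3 - 22*k^2 - 4*k + 3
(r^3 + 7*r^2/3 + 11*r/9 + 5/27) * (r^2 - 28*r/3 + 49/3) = r^5 - 7*r^4 - 38*r^3/9 + 242*r^2/9 + 1477*r/81 + 245/81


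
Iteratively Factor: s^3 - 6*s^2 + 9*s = (s)*(s^2 - 6*s + 9) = s*(s - 3)*(s - 3)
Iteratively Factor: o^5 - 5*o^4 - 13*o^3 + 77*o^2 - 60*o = (o)*(o^4 - 5*o^3 - 13*o^2 + 77*o - 60) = o*(o - 5)*(o^3 - 13*o + 12) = o*(o - 5)*(o - 3)*(o^2 + 3*o - 4) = o*(o - 5)*(o - 3)*(o - 1)*(o + 4)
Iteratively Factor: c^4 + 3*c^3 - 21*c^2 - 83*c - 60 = (c + 1)*(c^3 + 2*c^2 - 23*c - 60) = (c + 1)*(c + 4)*(c^2 - 2*c - 15) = (c + 1)*(c + 3)*(c + 4)*(c - 5)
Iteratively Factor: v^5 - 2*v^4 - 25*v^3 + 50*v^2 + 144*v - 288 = (v - 4)*(v^4 + 2*v^3 - 17*v^2 - 18*v + 72) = (v - 4)*(v + 3)*(v^3 - v^2 - 14*v + 24) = (v - 4)*(v + 3)*(v + 4)*(v^2 - 5*v + 6) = (v - 4)*(v - 2)*(v + 3)*(v + 4)*(v - 3)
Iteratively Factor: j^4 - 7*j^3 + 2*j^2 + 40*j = (j)*(j^3 - 7*j^2 + 2*j + 40) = j*(j - 5)*(j^2 - 2*j - 8) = j*(j - 5)*(j + 2)*(j - 4)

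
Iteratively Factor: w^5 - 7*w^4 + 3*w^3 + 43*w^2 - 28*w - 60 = (w - 2)*(w^4 - 5*w^3 - 7*w^2 + 29*w + 30) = (w - 5)*(w - 2)*(w^3 - 7*w - 6) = (w - 5)*(w - 2)*(w + 1)*(w^2 - w - 6) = (w - 5)*(w - 2)*(w + 1)*(w + 2)*(w - 3)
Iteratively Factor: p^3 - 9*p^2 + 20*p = (p - 4)*(p^2 - 5*p) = p*(p - 4)*(p - 5)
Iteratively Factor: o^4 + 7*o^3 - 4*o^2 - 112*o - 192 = (o + 4)*(o^3 + 3*o^2 - 16*o - 48) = (o + 3)*(o + 4)*(o^2 - 16) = (o + 3)*(o + 4)^2*(o - 4)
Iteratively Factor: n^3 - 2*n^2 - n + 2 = (n + 1)*(n^2 - 3*n + 2) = (n - 2)*(n + 1)*(n - 1)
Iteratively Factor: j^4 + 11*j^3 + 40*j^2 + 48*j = (j)*(j^3 + 11*j^2 + 40*j + 48) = j*(j + 4)*(j^2 + 7*j + 12) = j*(j + 4)^2*(j + 3)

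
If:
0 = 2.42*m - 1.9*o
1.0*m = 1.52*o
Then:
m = 0.00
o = 0.00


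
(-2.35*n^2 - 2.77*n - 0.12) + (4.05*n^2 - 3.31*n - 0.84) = 1.7*n^2 - 6.08*n - 0.96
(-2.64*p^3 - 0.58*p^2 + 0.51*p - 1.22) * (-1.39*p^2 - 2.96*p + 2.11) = 3.6696*p^5 + 8.6206*p^4 - 4.5625*p^3 - 1.0376*p^2 + 4.6873*p - 2.5742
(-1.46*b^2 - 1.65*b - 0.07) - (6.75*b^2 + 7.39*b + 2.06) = -8.21*b^2 - 9.04*b - 2.13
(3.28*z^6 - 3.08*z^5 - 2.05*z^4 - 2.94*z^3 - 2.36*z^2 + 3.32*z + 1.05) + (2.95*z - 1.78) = 3.28*z^6 - 3.08*z^5 - 2.05*z^4 - 2.94*z^3 - 2.36*z^2 + 6.27*z - 0.73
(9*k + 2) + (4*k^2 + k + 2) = 4*k^2 + 10*k + 4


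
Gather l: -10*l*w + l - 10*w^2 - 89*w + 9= l*(1 - 10*w) - 10*w^2 - 89*w + 9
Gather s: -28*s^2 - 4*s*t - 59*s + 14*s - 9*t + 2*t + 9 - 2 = -28*s^2 + s*(-4*t - 45) - 7*t + 7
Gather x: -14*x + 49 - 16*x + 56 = 105 - 30*x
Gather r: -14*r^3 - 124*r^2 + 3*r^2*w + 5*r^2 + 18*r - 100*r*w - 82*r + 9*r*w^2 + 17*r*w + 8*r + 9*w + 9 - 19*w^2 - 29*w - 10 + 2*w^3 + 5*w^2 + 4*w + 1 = -14*r^3 + r^2*(3*w - 119) + r*(9*w^2 - 83*w - 56) + 2*w^3 - 14*w^2 - 16*w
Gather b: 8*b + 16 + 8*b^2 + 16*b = 8*b^2 + 24*b + 16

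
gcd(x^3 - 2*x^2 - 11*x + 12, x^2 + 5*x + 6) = x + 3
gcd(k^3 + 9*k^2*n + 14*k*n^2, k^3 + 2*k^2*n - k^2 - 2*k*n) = k^2 + 2*k*n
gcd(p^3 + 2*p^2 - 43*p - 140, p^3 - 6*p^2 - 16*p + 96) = p + 4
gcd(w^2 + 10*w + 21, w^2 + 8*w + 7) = w + 7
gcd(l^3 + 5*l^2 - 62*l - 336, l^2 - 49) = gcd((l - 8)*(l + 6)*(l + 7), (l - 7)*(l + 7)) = l + 7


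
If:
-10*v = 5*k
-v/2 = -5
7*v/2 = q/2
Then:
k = -20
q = 70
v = 10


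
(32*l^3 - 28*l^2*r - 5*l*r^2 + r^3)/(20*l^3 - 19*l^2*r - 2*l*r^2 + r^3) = (-8*l + r)/(-5*l + r)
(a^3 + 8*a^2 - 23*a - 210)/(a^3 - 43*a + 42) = (a^2 + a - 30)/(a^2 - 7*a + 6)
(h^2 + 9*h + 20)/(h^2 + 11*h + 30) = (h + 4)/(h + 6)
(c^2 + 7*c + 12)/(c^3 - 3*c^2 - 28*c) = (c + 3)/(c*(c - 7))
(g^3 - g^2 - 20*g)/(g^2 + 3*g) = (g^2 - g - 20)/(g + 3)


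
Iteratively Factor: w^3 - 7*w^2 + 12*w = (w - 4)*(w^2 - 3*w) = (w - 4)*(w - 3)*(w)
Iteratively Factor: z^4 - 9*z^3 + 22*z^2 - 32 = (z - 2)*(z^3 - 7*z^2 + 8*z + 16) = (z - 4)*(z - 2)*(z^2 - 3*z - 4) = (z - 4)*(z - 2)*(z + 1)*(z - 4)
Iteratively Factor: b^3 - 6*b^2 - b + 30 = (b + 2)*(b^2 - 8*b + 15) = (b - 5)*(b + 2)*(b - 3)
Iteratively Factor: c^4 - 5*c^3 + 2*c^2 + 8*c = (c - 2)*(c^3 - 3*c^2 - 4*c) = (c - 4)*(c - 2)*(c^2 + c) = c*(c - 4)*(c - 2)*(c + 1)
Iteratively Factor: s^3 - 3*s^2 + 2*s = (s - 2)*(s^2 - s) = s*(s - 2)*(s - 1)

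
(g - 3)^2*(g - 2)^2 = g^4 - 10*g^3 + 37*g^2 - 60*g + 36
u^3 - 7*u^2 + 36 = (u - 6)*(u - 3)*(u + 2)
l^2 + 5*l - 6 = (l - 1)*(l + 6)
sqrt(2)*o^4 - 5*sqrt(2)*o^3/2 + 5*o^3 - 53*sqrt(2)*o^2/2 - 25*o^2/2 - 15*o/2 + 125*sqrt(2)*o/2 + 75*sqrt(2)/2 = (o - 3)*(o - 5*sqrt(2)/2)*(o + 5*sqrt(2))*(sqrt(2)*o + sqrt(2)/2)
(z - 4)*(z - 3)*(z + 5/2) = z^3 - 9*z^2/2 - 11*z/2 + 30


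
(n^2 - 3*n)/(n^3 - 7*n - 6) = n/(n^2 + 3*n + 2)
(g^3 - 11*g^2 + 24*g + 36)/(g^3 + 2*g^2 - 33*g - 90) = (g^2 - 5*g - 6)/(g^2 + 8*g + 15)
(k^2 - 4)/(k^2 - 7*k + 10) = (k + 2)/(k - 5)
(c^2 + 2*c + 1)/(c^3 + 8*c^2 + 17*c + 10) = (c + 1)/(c^2 + 7*c + 10)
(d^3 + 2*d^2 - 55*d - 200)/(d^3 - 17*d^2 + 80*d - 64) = (d^2 + 10*d + 25)/(d^2 - 9*d + 8)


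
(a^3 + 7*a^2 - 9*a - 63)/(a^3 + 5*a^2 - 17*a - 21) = (a + 3)/(a + 1)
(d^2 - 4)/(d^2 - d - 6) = (d - 2)/(d - 3)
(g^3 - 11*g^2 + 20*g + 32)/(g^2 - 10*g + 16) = (g^2 - 3*g - 4)/(g - 2)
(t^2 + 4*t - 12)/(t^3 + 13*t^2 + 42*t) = (t - 2)/(t*(t + 7))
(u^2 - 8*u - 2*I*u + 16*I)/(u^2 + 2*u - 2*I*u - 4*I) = (u - 8)/(u + 2)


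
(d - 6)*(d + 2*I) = d^2 - 6*d + 2*I*d - 12*I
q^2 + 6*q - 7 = (q - 1)*(q + 7)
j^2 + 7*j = j*(j + 7)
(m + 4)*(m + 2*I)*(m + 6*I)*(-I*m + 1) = -I*m^4 + 9*m^3 - 4*I*m^3 + 36*m^2 + 20*I*m^2 - 12*m + 80*I*m - 48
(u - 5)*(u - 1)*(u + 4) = u^3 - 2*u^2 - 19*u + 20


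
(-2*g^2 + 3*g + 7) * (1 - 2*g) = 4*g^3 - 8*g^2 - 11*g + 7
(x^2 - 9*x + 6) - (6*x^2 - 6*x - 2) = -5*x^2 - 3*x + 8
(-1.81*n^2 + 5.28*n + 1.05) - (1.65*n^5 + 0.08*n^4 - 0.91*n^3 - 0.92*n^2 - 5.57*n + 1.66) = -1.65*n^5 - 0.08*n^4 + 0.91*n^3 - 0.89*n^2 + 10.85*n - 0.61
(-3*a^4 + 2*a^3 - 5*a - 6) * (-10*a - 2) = 30*a^5 - 14*a^4 - 4*a^3 + 50*a^2 + 70*a + 12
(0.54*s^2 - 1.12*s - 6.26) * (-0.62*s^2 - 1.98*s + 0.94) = -0.3348*s^4 - 0.3748*s^3 + 6.6064*s^2 + 11.342*s - 5.8844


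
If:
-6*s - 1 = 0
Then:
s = -1/6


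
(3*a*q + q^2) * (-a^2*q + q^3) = -3*a^3*q^2 - a^2*q^3 + 3*a*q^4 + q^5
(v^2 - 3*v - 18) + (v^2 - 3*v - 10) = 2*v^2 - 6*v - 28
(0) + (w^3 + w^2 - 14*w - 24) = w^3 + w^2 - 14*w - 24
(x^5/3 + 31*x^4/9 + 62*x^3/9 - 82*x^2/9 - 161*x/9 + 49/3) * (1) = x^5/3 + 31*x^4/9 + 62*x^3/9 - 82*x^2/9 - 161*x/9 + 49/3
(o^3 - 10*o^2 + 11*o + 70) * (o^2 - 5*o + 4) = o^5 - 15*o^4 + 65*o^3 - 25*o^2 - 306*o + 280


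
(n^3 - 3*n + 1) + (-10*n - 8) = n^3 - 13*n - 7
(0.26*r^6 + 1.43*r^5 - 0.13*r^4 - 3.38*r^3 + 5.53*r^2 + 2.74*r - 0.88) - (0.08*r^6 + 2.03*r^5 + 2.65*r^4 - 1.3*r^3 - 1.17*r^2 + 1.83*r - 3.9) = 0.18*r^6 - 0.6*r^5 - 2.78*r^4 - 2.08*r^3 + 6.7*r^2 + 0.91*r + 3.02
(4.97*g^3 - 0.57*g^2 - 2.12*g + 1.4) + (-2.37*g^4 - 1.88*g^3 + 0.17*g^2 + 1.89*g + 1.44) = -2.37*g^4 + 3.09*g^3 - 0.4*g^2 - 0.23*g + 2.84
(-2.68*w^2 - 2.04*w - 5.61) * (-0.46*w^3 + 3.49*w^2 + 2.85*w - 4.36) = 1.2328*w^5 - 8.4148*w^4 - 12.177*w^3 - 13.7081*w^2 - 7.0941*w + 24.4596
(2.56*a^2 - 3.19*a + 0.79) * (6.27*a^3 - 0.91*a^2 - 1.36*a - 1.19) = 16.0512*a^5 - 22.3309*a^4 + 4.3746*a^3 + 0.5731*a^2 + 2.7217*a - 0.9401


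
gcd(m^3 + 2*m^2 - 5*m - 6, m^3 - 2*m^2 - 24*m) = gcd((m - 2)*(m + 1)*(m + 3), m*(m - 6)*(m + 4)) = 1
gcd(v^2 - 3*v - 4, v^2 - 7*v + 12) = v - 4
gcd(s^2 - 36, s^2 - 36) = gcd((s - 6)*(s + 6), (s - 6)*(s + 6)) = s^2 - 36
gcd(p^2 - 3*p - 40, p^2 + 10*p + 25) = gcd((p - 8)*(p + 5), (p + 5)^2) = p + 5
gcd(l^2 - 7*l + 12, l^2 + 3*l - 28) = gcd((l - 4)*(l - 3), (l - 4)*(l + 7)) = l - 4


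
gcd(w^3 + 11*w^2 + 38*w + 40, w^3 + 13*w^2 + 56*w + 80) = w^2 + 9*w + 20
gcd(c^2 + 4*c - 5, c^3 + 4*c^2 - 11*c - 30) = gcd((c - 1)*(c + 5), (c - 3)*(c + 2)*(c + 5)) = c + 5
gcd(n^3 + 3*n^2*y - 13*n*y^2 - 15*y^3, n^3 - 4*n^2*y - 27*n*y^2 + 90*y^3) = -n^2 - 2*n*y + 15*y^2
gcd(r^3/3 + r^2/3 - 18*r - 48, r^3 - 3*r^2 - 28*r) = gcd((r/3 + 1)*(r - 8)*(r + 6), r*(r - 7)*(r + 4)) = 1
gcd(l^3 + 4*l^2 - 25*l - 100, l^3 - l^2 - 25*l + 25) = l^2 - 25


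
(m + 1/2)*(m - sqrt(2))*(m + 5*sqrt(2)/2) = m^3 + m^2/2 + 3*sqrt(2)*m^2/2 - 5*m + 3*sqrt(2)*m/4 - 5/2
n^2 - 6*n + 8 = (n - 4)*(n - 2)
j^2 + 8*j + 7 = (j + 1)*(j + 7)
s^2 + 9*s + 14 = (s + 2)*(s + 7)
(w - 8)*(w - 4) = w^2 - 12*w + 32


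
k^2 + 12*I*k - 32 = (k + 4*I)*(k + 8*I)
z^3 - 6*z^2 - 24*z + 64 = (z - 8)*(z - 2)*(z + 4)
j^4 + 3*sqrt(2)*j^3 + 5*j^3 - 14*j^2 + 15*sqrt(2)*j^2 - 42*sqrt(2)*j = j*(j - 2)*(j + 7)*(j + 3*sqrt(2))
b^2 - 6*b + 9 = (b - 3)^2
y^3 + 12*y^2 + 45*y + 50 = (y + 2)*(y + 5)^2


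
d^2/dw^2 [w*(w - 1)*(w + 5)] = 6*w + 8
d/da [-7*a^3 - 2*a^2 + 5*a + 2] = -21*a^2 - 4*a + 5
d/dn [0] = 0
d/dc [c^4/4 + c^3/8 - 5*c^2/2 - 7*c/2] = c^3 + 3*c^2/8 - 5*c - 7/2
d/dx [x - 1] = 1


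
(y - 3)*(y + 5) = y^2 + 2*y - 15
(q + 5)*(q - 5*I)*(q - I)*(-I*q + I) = -I*q^4 - 6*q^3 - 4*I*q^3 - 24*q^2 + 10*I*q^2 + 30*q + 20*I*q - 25*I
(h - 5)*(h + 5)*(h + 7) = h^3 + 7*h^2 - 25*h - 175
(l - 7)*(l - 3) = l^2 - 10*l + 21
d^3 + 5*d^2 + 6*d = d*(d + 2)*(d + 3)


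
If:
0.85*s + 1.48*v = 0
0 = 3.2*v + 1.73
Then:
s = 0.94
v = -0.54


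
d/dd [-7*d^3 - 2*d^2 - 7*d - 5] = -21*d^2 - 4*d - 7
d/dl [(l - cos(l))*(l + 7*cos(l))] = -6*l*sin(l) + 2*l + 7*sin(2*l) + 6*cos(l)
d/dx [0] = 0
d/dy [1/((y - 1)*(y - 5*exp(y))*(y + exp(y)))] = (-(y - 1)*(y - 5*exp(y))*(exp(y) + 1) + (y - 1)*(y + exp(y))*(5*exp(y) - 1) - (y - 5*exp(y))*(y + exp(y)))/((y - 1)^2*(y - 5*exp(y))^2*(y + exp(y))^2)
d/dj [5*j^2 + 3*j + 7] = 10*j + 3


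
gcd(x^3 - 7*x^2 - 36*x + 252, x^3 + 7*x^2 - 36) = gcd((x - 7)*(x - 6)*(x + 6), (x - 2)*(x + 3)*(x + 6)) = x + 6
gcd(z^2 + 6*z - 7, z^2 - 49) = z + 7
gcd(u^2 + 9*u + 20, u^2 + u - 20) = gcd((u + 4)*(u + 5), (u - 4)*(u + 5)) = u + 5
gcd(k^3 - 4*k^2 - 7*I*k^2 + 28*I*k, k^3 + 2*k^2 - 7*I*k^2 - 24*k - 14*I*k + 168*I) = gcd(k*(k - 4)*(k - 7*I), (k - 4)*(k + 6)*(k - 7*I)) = k^2 + k*(-4 - 7*I) + 28*I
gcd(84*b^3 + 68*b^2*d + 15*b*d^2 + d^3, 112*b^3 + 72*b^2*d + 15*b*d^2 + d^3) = 7*b + d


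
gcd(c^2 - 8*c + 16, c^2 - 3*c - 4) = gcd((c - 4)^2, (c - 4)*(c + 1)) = c - 4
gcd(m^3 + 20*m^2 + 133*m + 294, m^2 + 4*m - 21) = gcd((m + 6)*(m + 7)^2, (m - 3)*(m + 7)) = m + 7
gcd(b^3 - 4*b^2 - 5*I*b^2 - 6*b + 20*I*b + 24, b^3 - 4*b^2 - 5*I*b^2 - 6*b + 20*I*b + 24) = b^3 + b^2*(-4 - 5*I) + b*(-6 + 20*I) + 24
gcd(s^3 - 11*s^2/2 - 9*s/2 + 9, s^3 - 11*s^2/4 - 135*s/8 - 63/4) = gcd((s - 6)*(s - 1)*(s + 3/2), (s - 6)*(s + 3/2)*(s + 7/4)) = s^2 - 9*s/2 - 9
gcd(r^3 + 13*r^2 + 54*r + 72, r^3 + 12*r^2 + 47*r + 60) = r^2 + 7*r + 12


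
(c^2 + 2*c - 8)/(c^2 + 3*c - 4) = (c - 2)/(c - 1)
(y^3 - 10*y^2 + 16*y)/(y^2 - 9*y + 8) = y*(y - 2)/(y - 1)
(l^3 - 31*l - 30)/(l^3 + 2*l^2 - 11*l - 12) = (l^2 - l - 30)/(l^2 + l - 12)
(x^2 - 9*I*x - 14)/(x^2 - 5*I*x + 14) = (x - 2*I)/(x + 2*I)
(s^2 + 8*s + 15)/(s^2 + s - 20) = (s + 3)/(s - 4)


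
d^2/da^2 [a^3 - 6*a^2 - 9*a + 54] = 6*a - 12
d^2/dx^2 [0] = 0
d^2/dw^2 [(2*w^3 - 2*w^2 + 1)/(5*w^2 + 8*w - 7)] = 2*(278*w^3 - 471*w^2 + 414*w + 1)/(125*w^6 + 600*w^5 + 435*w^4 - 1168*w^3 - 609*w^2 + 1176*w - 343)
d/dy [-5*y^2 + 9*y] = 9 - 10*y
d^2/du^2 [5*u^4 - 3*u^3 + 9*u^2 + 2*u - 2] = 60*u^2 - 18*u + 18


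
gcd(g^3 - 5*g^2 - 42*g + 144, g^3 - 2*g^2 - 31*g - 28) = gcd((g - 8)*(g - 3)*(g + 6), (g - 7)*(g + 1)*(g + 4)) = 1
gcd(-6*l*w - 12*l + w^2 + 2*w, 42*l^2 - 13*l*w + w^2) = -6*l + w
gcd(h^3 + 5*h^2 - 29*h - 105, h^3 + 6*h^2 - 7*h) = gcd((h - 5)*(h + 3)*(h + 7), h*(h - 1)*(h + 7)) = h + 7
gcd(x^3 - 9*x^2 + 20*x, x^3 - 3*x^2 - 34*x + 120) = x^2 - 9*x + 20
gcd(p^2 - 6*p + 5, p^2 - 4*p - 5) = p - 5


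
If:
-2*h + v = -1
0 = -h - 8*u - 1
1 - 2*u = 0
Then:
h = -5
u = 1/2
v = -11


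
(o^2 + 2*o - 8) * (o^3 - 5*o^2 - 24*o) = o^5 - 3*o^4 - 42*o^3 - 8*o^2 + 192*o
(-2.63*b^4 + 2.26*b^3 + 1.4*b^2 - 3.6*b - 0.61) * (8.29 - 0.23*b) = 0.6049*b^5 - 22.3225*b^4 + 18.4134*b^3 + 12.434*b^2 - 29.7037*b - 5.0569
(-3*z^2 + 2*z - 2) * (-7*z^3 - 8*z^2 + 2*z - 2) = 21*z^5 + 10*z^4 - 8*z^3 + 26*z^2 - 8*z + 4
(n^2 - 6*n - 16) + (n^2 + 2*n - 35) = 2*n^2 - 4*n - 51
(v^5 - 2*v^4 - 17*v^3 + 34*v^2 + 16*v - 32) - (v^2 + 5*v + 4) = v^5 - 2*v^4 - 17*v^3 + 33*v^2 + 11*v - 36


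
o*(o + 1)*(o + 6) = o^3 + 7*o^2 + 6*o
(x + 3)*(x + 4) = x^2 + 7*x + 12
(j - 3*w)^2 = j^2 - 6*j*w + 9*w^2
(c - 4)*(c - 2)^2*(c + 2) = c^4 - 6*c^3 + 4*c^2 + 24*c - 32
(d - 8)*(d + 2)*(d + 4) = d^3 - 2*d^2 - 40*d - 64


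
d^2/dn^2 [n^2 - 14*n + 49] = 2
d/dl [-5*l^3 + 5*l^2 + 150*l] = -15*l^2 + 10*l + 150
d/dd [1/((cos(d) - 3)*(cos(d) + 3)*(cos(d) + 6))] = (-3*sin(d)^2 + 12*cos(d) - 6)*sin(d)/((cos(d) - 3)^2*(cos(d) + 3)^2*(cos(d) + 6)^2)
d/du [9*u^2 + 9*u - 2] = 18*u + 9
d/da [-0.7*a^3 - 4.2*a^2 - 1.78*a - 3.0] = -2.1*a^2 - 8.4*a - 1.78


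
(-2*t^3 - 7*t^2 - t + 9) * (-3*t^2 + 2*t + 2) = 6*t^5 + 17*t^4 - 15*t^3 - 43*t^2 + 16*t + 18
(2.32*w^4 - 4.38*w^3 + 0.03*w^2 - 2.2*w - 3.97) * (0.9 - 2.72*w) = -6.3104*w^5 + 14.0016*w^4 - 4.0236*w^3 + 6.011*w^2 + 8.8184*w - 3.573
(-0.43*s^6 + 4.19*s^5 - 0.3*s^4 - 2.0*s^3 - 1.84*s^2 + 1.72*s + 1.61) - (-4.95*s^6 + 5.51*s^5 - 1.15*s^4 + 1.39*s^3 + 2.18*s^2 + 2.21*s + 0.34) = 4.52*s^6 - 1.32*s^5 + 0.85*s^4 - 3.39*s^3 - 4.02*s^2 - 0.49*s + 1.27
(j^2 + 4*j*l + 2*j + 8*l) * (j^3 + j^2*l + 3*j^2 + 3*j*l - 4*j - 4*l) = j^5 + 5*j^4*l + 5*j^4 + 4*j^3*l^2 + 25*j^3*l + 2*j^3 + 20*j^2*l^2 + 10*j^2*l - 8*j^2 + 8*j*l^2 - 40*j*l - 32*l^2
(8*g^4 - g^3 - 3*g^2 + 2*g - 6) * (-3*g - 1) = -24*g^5 - 5*g^4 + 10*g^3 - 3*g^2 + 16*g + 6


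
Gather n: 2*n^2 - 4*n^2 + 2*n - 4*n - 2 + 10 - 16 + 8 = -2*n^2 - 2*n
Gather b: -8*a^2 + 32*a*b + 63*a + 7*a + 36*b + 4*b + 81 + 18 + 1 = -8*a^2 + 70*a + b*(32*a + 40) + 100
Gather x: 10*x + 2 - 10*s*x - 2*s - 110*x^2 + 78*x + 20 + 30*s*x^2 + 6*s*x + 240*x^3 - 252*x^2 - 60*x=-2*s + 240*x^3 + x^2*(30*s - 362) + x*(28 - 4*s) + 22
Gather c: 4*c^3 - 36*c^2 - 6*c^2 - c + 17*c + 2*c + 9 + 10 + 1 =4*c^3 - 42*c^2 + 18*c + 20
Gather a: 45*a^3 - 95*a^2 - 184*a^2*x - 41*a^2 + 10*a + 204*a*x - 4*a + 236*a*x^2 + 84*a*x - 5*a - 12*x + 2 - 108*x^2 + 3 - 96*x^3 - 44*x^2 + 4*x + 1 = 45*a^3 + a^2*(-184*x - 136) + a*(236*x^2 + 288*x + 1) - 96*x^3 - 152*x^2 - 8*x + 6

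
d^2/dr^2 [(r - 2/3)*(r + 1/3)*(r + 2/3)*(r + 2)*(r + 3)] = 20*r^3 + 64*r^2 + 130*r/3 - 20/27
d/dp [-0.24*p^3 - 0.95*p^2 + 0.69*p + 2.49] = -0.72*p^2 - 1.9*p + 0.69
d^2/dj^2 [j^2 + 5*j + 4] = 2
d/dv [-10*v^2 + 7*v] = 7 - 20*v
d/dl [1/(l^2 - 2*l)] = 2*(1 - l)/(l^2*(l - 2)^2)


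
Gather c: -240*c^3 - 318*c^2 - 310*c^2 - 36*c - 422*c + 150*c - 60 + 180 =-240*c^3 - 628*c^2 - 308*c + 120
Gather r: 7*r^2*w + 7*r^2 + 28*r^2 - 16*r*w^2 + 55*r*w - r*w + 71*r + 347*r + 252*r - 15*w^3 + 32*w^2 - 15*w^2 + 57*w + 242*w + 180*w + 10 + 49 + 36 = r^2*(7*w + 35) + r*(-16*w^2 + 54*w + 670) - 15*w^3 + 17*w^2 + 479*w + 95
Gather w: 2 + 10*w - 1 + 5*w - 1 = 15*w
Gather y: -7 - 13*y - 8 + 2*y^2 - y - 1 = 2*y^2 - 14*y - 16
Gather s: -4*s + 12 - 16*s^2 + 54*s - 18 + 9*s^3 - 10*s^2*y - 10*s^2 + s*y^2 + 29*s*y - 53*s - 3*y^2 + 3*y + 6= 9*s^3 + s^2*(-10*y - 26) + s*(y^2 + 29*y - 3) - 3*y^2 + 3*y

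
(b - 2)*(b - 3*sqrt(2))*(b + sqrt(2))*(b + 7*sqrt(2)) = b^4 - 2*b^3 + 5*sqrt(2)*b^3 - 34*b^2 - 10*sqrt(2)*b^2 - 42*sqrt(2)*b + 68*b + 84*sqrt(2)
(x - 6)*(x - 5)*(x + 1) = x^3 - 10*x^2 + 19*x + 30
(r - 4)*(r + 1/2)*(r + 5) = r^3 + 3*r^2/2 - 39*r/2 - 10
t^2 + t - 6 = (t - 2)*(t + 3)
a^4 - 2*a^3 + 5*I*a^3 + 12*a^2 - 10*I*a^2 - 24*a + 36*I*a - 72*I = (a - 2)*(a - 3*I)*(a + 2*I)*(a + 6*I)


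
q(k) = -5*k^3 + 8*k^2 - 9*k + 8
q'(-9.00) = -1368.00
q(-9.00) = 4382.00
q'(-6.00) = -645.00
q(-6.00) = 1430.00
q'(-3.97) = -308.93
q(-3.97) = 482.67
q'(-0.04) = -9.66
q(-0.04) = 8.37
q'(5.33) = -349.85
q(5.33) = -569.80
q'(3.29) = -118.72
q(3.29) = -113.07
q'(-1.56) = -70.46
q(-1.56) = 60.49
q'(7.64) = -762.30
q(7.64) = -1823.52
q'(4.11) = -196.62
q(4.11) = -240.99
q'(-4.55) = -392.34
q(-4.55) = 685.55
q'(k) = -15*k^2 + 16*k - 9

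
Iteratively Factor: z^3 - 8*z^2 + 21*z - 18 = (z - 3)*(z^2 - 5*z + 6) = (z - 3)*(z - 2)*(z - 3)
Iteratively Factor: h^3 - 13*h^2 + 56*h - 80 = (h - 4)*(h^2 - 9*h + 20) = (h - 4)^2*(h - 5)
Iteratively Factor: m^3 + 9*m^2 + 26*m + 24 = (m + 3)*(m^2 + 6*m + 8) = (m + 2)*(m + 3)*(m + 4)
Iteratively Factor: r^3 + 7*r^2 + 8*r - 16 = (r - 1)*(r^2 + 8*r + 16) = (r - 1)*(r + 4)*(r + 4)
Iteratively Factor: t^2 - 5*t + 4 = (t - 4)*(t - 1)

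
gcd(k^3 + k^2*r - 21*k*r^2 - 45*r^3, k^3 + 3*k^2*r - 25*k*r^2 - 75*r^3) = -k^2 + 2*k*r + 15*r^2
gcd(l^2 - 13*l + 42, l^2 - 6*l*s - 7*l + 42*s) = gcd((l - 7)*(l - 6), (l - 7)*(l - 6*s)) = l - 7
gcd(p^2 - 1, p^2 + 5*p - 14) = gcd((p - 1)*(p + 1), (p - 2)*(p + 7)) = 1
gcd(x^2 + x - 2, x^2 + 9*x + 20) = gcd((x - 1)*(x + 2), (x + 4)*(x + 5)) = 1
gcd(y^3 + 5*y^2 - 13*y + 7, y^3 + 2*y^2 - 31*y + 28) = y^2 + 6*y - 7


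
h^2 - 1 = (h - 1)*(h + 1)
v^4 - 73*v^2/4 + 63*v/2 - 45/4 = (v - 3)*(v - 3/2)*(v - 1/2)*(v + 5)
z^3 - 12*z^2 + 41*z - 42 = (z - 7)*(z - 3)*(z - 2)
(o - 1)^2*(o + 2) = o^3 - 3*o + 2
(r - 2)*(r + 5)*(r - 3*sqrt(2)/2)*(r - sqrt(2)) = r^4 - 5*sqrt(2)*r^3/2 + 3*r^3 - 15*sqrt(2)*r^2/2 - 7*r^2 + 9*r + 25*sqrt(2)*r - 30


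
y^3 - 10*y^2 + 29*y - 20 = (y - 5)*(y - 4)*(y - 1)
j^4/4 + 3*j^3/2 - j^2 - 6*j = j*(j/4 + 1/2)*(j - 2)*(j + 6)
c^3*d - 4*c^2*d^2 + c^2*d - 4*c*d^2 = c*(c - 4*d)*(c*d + d)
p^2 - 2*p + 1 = (p - 1)^2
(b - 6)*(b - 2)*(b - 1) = b^3 - 9*b^2 + 20*b - 12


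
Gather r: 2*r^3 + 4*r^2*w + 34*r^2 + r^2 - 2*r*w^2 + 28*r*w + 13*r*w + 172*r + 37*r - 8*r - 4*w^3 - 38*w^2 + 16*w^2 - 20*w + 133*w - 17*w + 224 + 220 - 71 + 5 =2*r^3 + r^2*(4*w + 35) + r*(-2*w^2 + 41*w + 201) - 4*w^3 - 22*w^2 + 96*w + 378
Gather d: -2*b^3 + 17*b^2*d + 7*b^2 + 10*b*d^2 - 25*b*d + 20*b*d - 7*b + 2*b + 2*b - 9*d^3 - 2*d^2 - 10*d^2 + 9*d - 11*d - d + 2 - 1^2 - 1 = -2*b^3 + 7*b^2 - 3*b - 9*d^3 + d^2*(10*b - 12) + d*(17*b^2 - 5*b - 3)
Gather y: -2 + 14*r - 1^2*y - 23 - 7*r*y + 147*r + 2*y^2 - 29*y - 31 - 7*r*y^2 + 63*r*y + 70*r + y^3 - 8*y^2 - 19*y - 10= 231*r + y^3 + y^2*(-7*r - 6) + y*(56*r - 49) - 66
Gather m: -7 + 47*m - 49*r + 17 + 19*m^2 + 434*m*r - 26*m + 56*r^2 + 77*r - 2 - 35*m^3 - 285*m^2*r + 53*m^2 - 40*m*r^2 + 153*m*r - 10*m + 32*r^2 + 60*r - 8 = -35*m^3 + m^2*(72 - 285*r) + m*(-40*r^2 + 587*r + 11) + 88*r^2 + 88*r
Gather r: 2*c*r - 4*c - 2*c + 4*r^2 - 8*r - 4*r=-6*c + 4*r^2 + r*(2*c - 12)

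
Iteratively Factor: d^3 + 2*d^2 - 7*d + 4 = (d + 4)*(d^2 - 2*d + 1) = (d - 1)*(d + 4)*(d - 1)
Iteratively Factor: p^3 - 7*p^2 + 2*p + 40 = (p - 4)*(p^2 - 3*p - 10) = (p - 5)*(p - 4)*(p + 2)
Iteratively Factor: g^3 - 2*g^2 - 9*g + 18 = (g - 3)*(g^2 + g - 6) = (g - 3)*(g - 2)*(g + 3)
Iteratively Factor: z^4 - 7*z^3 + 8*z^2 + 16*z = (z - 4)*(z^3 - 3*z^2 - 4*z) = (z - 4)*(z + 1)*(z^2 - 4*z) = (z - 4)^2*(z + 1)*(z)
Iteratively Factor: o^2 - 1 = (o - 1)*(o + 1)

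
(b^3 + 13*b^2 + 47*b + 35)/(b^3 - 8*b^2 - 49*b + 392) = (b^2 + 6*b + 5)/(b^2 - 15*b + 56)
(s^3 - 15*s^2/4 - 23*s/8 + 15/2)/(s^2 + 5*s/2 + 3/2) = (s^2 - 21*s/4 + 5)/(s + 1)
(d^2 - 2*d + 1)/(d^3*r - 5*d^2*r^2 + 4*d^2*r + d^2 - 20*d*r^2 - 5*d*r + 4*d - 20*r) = (d^2 - 2*d + 1)/(d^3*r - 5*d^2*r^2 + 4*d^2*r + d^2 - 20*d*r^2 - 5*d*r + 4*d - 20*r)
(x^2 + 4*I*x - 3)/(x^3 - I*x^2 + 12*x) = (x + I)/(x*(x - 4*I))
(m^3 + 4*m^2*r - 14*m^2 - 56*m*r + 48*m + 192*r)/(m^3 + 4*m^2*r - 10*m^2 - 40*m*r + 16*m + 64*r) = (m - 6)/(m - 2)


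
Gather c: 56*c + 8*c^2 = 8*c^2 + 56*c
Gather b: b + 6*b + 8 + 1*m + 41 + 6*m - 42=7*b + 7*m + 7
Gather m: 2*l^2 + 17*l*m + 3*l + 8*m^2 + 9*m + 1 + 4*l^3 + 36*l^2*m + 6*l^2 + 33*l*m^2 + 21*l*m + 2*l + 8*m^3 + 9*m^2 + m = 4*l^3 + 8*l^2 + 5*l + 8*m^3 + m^2*(33*l + 17) + m*(36*l^2 + 38*l + 10) + 1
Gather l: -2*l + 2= 2 - 2*l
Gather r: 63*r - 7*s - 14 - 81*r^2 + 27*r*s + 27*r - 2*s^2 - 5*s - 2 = -81*r^2 + r*(27*s + 90) - 2*s^2 - 12*s - 16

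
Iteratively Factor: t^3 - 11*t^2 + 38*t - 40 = (t - 4)*(t^2 - 7*t + 10) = (t - 5)*(t - 4)*(t - 2)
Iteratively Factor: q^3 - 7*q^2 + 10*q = (q - 5)*(q^2 - 2*q) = q*(q - 5)*(q - 2)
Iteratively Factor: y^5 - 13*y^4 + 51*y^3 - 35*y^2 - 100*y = (y - 4)*(y^4 - 9*y^3 + 15*y^2 + 25*y) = (y - 4)*(y + 1)*(y^3 - 10*y^2 + 25*y) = (y - 5)*(y - 4)*(y + 1)*(y^2 - 5*y) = (y - 5)^2*(y - 4)*(y + 1)*(y)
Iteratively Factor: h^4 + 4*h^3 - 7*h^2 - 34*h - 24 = (h + 4)*(h^3 - 7*h - 6) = (h + 1)*(h + 4)*(h^2 - h - 6) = (h + 1)*(h + 2)*(h + 4)*(h - 3)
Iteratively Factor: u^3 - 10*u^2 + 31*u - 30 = (u - 2)*(u^2 - 8*u + 15) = (u - 3)*(u - 2)*(u - 5)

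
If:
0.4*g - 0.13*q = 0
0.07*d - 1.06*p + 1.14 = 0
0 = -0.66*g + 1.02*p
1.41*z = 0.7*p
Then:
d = 30.5020408163265*z - 16.2857142857143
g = 3.11298701298701*z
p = 2.01428571428571*z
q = 9.57842157842158*z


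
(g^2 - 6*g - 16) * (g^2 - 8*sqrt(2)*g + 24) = g^4 - 8*sqrt(2)*g^3 - 6*g^3 + 8*g^2 + 48*sqrt(2)*g^2 - 144*g + 128*sqrt(2)*g - 384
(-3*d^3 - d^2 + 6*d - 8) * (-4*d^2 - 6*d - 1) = 12*d^5 + 22*d^4 - 15*d^3 - 3*d^2 + 42*d + 8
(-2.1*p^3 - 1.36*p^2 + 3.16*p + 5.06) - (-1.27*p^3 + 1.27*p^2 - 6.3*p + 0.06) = -0.83*p^3 - 2.63*p^2 + 9.46*p + 5.0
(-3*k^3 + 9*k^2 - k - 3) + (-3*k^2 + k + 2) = -3*k^3 + 6*k^2 - 1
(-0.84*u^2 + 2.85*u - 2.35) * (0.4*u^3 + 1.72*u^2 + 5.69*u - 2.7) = -0.336*u^5 - 0.3048*u^4 - 0.8176*u^3 + 14.4425*u^2 - 21.0665*u + 6.345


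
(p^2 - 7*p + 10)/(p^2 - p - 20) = (p - 2)/(p + 4)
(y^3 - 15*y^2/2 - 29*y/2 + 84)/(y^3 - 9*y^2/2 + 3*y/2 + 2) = (2*y^3 - 15*y^2 - 29*y + 168)/(2*y^3 - 9*y^2 + 3*y + 4)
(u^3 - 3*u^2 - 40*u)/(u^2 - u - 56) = u*(u + 5)/(u + 7)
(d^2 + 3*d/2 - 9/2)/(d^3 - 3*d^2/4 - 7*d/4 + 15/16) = 8*(d + 3)/(8*d^2 + 6*d - 5)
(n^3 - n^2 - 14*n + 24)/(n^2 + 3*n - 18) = (n^2 + 2*n - 8)/(n + 6)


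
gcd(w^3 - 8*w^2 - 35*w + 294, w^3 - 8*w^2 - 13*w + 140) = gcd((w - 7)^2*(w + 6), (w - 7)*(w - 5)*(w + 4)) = w - 7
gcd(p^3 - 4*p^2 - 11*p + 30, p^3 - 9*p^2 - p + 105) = p^2 - 2*p - 15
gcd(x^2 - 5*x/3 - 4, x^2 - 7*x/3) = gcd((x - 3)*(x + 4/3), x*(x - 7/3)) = 1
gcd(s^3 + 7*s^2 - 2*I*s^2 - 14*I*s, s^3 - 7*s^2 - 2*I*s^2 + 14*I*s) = s^2 - 2*I*s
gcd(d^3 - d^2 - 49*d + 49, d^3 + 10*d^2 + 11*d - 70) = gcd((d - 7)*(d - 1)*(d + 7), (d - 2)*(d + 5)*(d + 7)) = d + 7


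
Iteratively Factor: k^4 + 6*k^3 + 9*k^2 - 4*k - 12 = (k + 2)*(k^3 + 4*k^2 + k - 6) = (k - 1)*(k + 2)*(k^2 + 5*k + 6) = (k - 1)*(k + 2)*(k + 3)*(k + 2)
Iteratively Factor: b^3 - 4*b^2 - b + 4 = (b - 1)*(b^2 - 3*b - 4) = (b - 1)*(b + 1)*(b - 4)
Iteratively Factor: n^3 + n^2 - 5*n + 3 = (n - 1)*(n^2 + 2*n - 3) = (n - 1)*(n + 3)*(n - 1)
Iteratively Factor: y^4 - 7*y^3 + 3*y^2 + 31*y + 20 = (y - 4)*(y^3 - 3*y^2 - 9*y - 5) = (y - 4)*(y + 1)*(y^2 - 4*y - 5) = (y - 5)*(y - 4)*(y + 1)*(y + 1)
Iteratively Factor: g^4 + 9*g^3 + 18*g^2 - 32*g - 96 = (g + 4)*(g^3 + 5*g^2 - 2*g - 24) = (g + 4)^2*(g^2 + g - 6) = (g - 2)*(g + 4)^2*(g + 3)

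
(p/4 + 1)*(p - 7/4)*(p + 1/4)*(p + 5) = p^4/4 + 15*p^3/8 + 97*p^2/64 - 543*p/64 - 35/16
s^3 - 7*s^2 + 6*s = s*(s - 6)*(s - 1)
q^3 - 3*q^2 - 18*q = q*(q - 6)*(q + 3)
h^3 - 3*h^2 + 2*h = h*(h - 2)*(h - 1)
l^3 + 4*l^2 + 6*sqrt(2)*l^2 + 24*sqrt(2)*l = l*(l + 4)*(l + 6*sqrt(2))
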